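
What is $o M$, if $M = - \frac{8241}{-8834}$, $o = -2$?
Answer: $- \frac{8241}{4417} \approx -1.8657$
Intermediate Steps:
$M = \frac{8241}{8834}$ ($M = \left(-8241\right) \left(- \frac{1}{8834}\right) = \frac{8241}{8834} \approx 0.93287$)
$o M = \left(-2\right) \frac{8241}{8834} = - \frac{8241}{4417}$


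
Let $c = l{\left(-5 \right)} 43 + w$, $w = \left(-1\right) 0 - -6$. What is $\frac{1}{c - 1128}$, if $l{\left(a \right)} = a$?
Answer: $- \frac{1}{1337} \approx -0.00074794$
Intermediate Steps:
$w = 6$ ($w = 0 + 6 = 6$)
$c = -209$ ($c = \left(-5\right) 43 + 6 = -215 + 6 = -209$)
$\frac{1}{c - 1128} = \frac{1}{-209 - 1128} = \frac{1}{-1337} = - \frac{1}{1337}$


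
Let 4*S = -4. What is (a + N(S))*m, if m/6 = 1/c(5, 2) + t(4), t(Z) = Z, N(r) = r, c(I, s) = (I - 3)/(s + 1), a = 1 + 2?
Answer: 66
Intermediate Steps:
S = -1 (S = (¼)*(-4) = -1)
a = 3
c(I, s) = (-3 + I)/(1 + s)
m = 33 (m = 6*(1/((-3 + 5)/(1 + 2)) + 4) = 6*(1/(2/3) + 4) = 6*(1/((⅓)*2) + 4) = 6*(1/(⅔) + 4) = 6*(3/2 + 4) = 6*(11/2) = 33)
(a + N(S))*m = (3 - 1)*33 = 2*33 = 66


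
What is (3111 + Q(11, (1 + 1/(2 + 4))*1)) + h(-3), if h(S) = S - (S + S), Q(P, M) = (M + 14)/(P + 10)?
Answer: 56065/18 ≈ 3114.7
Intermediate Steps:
Q(P, M) = (14 + M)/(10 + P)
h(S) = -S (h(S) = S - 2*S = -S)
(3111 + Q(11, (1 + 1/(2 + 4))*1)) + h(-3) = (3111 + (14 + (1 + 1/(2 + 4))*1)/(10 + 11)) - 1*(-3) = (3111 + (14 + (1 + 1/6)*1)/21) + 3 = (3111 + (14 + (1 + ⅙)*1)/21) + 3 = (3111 + (14 + (7/6)*1)/21) + 3 = (3111 + (14 + 7/6)/21) + 3 = (3111 + (1/21)*(91/6)) + 3 = (3111 + 13/18) + 3 = 56011/18 + 3 = 56065/18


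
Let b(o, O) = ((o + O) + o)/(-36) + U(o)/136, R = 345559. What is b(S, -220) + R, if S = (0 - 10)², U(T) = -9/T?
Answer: 42296489519/122400 ≈ 3.4556e+5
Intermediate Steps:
S = 100 (S = (-10)² = 100)
b(o, O) = -9/(136*o) - o/18 - O/36 (b(o, O) = ((o + O) + o)/(-36) - 9/o/136 = ((O + o) + o)*(-1/36) - 9/o*(1/136) = (O + 2*o)*(-1/36) - 9/(136*o) = (-o/18 - O/36) - 9/(136*o) = -9/(136*o) - o/18 - O/36)
b(S, -220) + R = (-9/136/100 - 1/18*100 - 1/36*(-220)) + 345559 = (-9/136*1/100 - 50/9 + 55/9) + 345559 = (-9/13600 - 50/9 + 55/9) + 345559 = 67919/122400 + 345559 = 42296489519/122400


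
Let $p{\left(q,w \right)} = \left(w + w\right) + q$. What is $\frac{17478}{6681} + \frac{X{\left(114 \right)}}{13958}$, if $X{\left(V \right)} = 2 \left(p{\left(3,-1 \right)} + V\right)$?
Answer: $\frac{40915759}{15542233} \approx 2.6326$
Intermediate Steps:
$p{\left(q,w \right)} = q + 2 w$ ($p{\left(q,w \right)} = 2 w + q = q + 2 w$)
$X{\left(V \right)} = 2 + 2 V$ ($X{\left(V \right)} = 2 \left(\left(3 + 2 \left(-1\right)\right) + V\right) = 2 \left(\left(3 - 2\right) + V\right) = 2 \left(1 + V\right) = 2 + 2 V$)
$\frac{17478}{6681} + \frac{X{\left(114 \right)}}{13958} = \frac{17478}{6681} + \frac{2 + 2 \cdot 114}{13958} = 17478 \cdot \frac{1}{6681} + \left(2 + 228\right) \frac{1}{13958} = \frac{5826}{2227} + 230 \cdot \frac{1}{13958} = \frac{5826}{2227} + \frac{115}{6979} = \frac{40915759}{15542233}$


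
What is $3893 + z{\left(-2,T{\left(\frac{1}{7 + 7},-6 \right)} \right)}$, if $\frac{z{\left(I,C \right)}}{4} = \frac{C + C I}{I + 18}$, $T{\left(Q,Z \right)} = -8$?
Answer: $3895$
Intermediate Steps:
$z{\left(I,C \right)} = \frac{4 \left(C + C I\right)}{18 + I}$ ($z{\left(I,C \right)} = 4 \frac{C + C I}{I + 18} = 4 \frac{C + C I}{18 + I} = \frac{4 \left(C + C I\right)}{18 + I}$)
$3893 + z{\left(-2,T{\left(\frac{1}{7 + 7},-6 \right)} \right)} = 3893 + 4 \left(-8\right) \frac{1}{18 - 2} \left(1 - 2\right) = 3893 + 4 \left(-8\right) \frac{1}{16} \left(-1\right) = 3893 + 2 = 3895$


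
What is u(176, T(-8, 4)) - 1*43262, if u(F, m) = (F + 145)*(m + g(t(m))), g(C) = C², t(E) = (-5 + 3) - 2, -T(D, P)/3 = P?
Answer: -41978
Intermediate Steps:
T(D, P) = -3*P
t(E) = -4 (t(E) = -2 - 2 = -4)
u(F, m) = (16 + m)*(145 + F) (u(F, m) = (F + 145)*(m + (-4)²) = (145 + F)*(m + 16) = (145 + F)*(16 + m) = (16 + m)*(145 + F))
u(176, T(-8, 4)) - 1*43262 = (2320 + 16*176 + 145*(-3*4) + 176*(-3*4)) - 1*43262 = (2320 + 2816 + 145*(-12) + 176*(-12)) - 43262 = (2320 + 2816 - 1740 - 2112) - 43262 = 1284 - 43262 = -41978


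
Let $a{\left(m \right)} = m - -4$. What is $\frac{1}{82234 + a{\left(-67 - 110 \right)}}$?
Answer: $\frac{1}{82061} \approx 1.2186 \cdot 10^{-5}$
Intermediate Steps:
$a{\left(m \right)} = 4 + m$ ($a{\left(m \right)} = m + 4 = 4 + m$)
$\frac{1}{82234 + a{\left(-67 - 110 \right)}} = \frac{1}{82234 + \left(4 - 177\right)} = \frac{1}{82234 - 173} = \frac{1}{82061}$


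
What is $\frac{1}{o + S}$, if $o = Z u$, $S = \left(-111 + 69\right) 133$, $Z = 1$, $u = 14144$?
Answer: $\frac{1}{8558} \approx 0.00011685$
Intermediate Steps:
$S = -5586$ ($S = \left(-42\right) 133 = -5586$)
$o = 14144$ ($o = 1 \cdot 14144 = 14144$)
$\frac{1}{o + S} = \frac{1}{14144 - 5586} = \frac{1}{8558}$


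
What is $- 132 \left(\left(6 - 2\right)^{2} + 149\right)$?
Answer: $-21780$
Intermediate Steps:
$- 132 \left(\left(6 - 2\right)^{2} + 149\right) = - 132 \left(4^{2} + 149\right) = - 132 \left(16 + 149\right) = \left(-132\right) 165 = -21780$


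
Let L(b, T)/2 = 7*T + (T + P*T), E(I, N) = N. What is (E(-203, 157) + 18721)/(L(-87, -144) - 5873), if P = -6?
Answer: -18878/6449 ≈ -2.9273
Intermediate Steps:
L(b, T) = 4*T (L(b, T) = 2*(7*T + (T - 6*T)) = 2*(7*T - 5*T) = 2*(2*T) = 4*T)
(E(-203, 157) + 18721)/(L(-87, -144) - 5873) = (157 + 18721)/(4*(-144) - 5873) = 18878/(-576 - 5873) = 18878/(-6449) = 18878*(-1/6449) = -18878/6449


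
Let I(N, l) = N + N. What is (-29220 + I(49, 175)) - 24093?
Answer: -53215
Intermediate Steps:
I(N, l) = 2*N
(-29220 + I(49, 175)) - 24093 = (-29220 + 2*49) - 24093 = (-29220 + 98) - 24093 = -29122 - 24093 = -53215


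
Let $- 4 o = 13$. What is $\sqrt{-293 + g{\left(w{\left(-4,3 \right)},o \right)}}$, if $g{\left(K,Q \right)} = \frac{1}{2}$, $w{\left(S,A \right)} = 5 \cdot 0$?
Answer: $\frac{3 i \sqrt{130}}{2} \approx 17.103 i$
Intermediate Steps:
$o = - \frac{13}{4}$ ($o = \left(- \frac{1}{4}\right) 13 = - \frac{13}{4} \approx -3.25$)
$w{\left(S,A \right)} = 0$
$g{\left(K,Q \right)} = \frac{1}{2}$
$\sqrt{-293 + g{\left(w{\left(-4,3 \right)},o \right)}} = \sqrt{-293 + \frac{1}{2}} = \sqrt{- \frac{585}{2}} = \frac{3 i \sqrt{130}}{2}$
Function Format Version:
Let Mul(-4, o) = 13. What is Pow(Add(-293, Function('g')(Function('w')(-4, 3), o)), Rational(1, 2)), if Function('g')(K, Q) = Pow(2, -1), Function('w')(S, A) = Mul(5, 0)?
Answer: Mul(Rational(3, 2), I, Pow(130, Rational(1, 2))) ≈ Mul(17.103, I)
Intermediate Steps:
o = Rational(-13, 4) (o = Mul(Rational(-1, 4), 13) = Rational(-13, 4) ≈ -3.2500)
Function('w')(S, A) = 0
Function('g')(K, Q) = Rational(1, 2)
Pow(Add(-293, Function('g')(Function('w')(-4, 3), o)), Rational(1, 2)) = Pow(Add(-293, Rational(1, 2)), Rational(1, 2)) = Pow(Rational(-585, 2), Rational(1, 2)) = Mul(Rational(3, 2), I, Pow(130, Rational(1, 2)))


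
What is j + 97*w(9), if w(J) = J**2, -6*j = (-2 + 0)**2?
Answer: 23569/3 ≈ 7856.3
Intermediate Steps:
j = -2/3 (j = -(-2 + 0)**2/6 = -1/6*(-2)**2 = -1/6*4 = -2/3 ≈ -0.66667)
j + 97*w(9) = -2/3 + 97*9**2 = -2/3 + 97*81 = -2/3 + 7857 = 23569/3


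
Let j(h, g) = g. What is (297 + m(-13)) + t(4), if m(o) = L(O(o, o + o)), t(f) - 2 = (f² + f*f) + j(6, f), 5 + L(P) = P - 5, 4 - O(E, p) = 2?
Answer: 327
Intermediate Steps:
O(E, p) = 2 (O(E, p) = 4 - 1*2 = 4 - 2 = 2)
L(P) = -10 + P (L(P) = -5 + (P - 5) = -5 + (-5 + P) = -10 + P)
t(f) = 2 + f + 2*f² (t(f) = 2 + ((f² + f*f) + f) = 2 + ((f² + f²) + f) = 2 + (2*f² + f) = 2 + (f + 2*f²) = 2 + f + 2*f²)
m(o) = -8 (m(o) = -10 + 2 = -8)
(297 + m(-13)) + t(4) = (297 - 8) + (2 + 4 + 2*4²) = 289 + (2 + 4 + 2*16) = 289 + (2 + 4 + 32) = 289 + 38 = 327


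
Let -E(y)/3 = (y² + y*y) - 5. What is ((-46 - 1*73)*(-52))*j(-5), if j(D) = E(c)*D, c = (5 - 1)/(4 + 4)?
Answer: -417690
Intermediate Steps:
c = ½ (c = 4/8 = 4*(⅛) = ½ ≈ 0.50000)
E(y) = 15 - 6*y² (E(y) = -3*((y² + y*y) - 5) = -3*((y² + y²) - 5) = -3*(2*y² - 5) = -3*(-5 + 2*y²) = 15 - 6*y²)
j(D) = 27*D/2 (j(D) = (15 - 6*(½)²)*D = (15 - 6*¼)*D = (15 - 3/2)*D = 27*D/2)
((-46 - 1*73)*(-52))*j(-5) = ((-46 - 1*73)*(-52))*((27/2)*(-5)) = ((-46 - 73)*(-52))*(-135/2) = -119*(-52)*(-135/2) = 6188*(-135/2) = -417690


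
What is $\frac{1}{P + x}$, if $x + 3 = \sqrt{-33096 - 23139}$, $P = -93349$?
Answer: $- \frac{93352}{8714652139} - \frac{i \sqrt{56235}}{8714652139} \approx -1.0712 \cdot 10^{-5} - 2.7212 \cdot 10^{-8} i$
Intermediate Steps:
$x = -3 + i \sqrt{56235}$ ($x = -3 + \sqrt{-33096 - 23139} = -3 + \sqrt{-56235} = -3 + i \sqrt{56235} \approx -3.0 + 237.14 i$)
$\frac{1}{P + x} = \frac{1}{-93349 - \left(3 - i \sqrt{56235}\right)} = \frac{1}{-93352 + i \sqrt{56235}}$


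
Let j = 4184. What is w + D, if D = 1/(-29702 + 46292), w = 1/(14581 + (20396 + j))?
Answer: 55751/649680990 ≈ 8.5813e-5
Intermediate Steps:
w = 1/39161 (w = 1/(14581 + (20396 + 4184)) = 1/(14581 + 24580) = 1/39161 ≈ 2.5536e-5)
D = 1/16590 ≈ 6.0277e-5
w + D = 1/39161 + 1/16590 = 55751/649680990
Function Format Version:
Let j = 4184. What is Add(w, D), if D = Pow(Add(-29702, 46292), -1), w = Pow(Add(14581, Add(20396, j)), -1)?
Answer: Rational(55751, 649680990) ≈ 8.5813e-5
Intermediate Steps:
w = Rational(1, 39161) (w = Pow(Add(14581, Add(20396, 4184)), -1) = Pow(Add(14581, 24580), -1) = Pow(39161, -1) = Rational(1, 39161) ≈ 2.5536e-5)
D = Rational(1, 16590) (D = Pow(16590, -1) = Rational(1, 16590) ≈ 6.0277e-5)
Add(w, D) = Add(Rational(1, 39161), Rational(1, 16590)) = Rational(55751, 649680990)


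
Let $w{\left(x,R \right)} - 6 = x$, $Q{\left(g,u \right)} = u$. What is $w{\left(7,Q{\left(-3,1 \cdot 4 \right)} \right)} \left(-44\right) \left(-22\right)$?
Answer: $12584$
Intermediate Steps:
$w{\left(x,R \right)} = 6 + x$
$w{\left(7,Q{\left(-3,1 \cdot 4 \right)} \right)} \left(-44\right) \left(-22\right) = \left(6 + 7\right) \left(-44\right) \left(-22\right) = 13 \left(-44\right) \left(-22\right) = \left(-572\right) \left(-22\right) = 12584$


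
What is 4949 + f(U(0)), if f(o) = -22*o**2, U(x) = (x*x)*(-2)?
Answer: 4949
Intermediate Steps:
U(x) = -2*x**2 (U(x) = x**2*(-2) = -2*x**2)
4949 + f(U(0)) = 4949 - 22*(-2*0**2)**2 = 4949 - 22*(-2*0)**2 = 4949 - 22*0**2 = 4949 - 22*0 = 4949 + 0 = 4949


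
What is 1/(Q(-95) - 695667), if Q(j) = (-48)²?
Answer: -1/693363 ≈ -1.4422e-6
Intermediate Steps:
Q(j) = 2304
1/(Q(-95) - 695667) = 1/(2304 - 695667) = 1/(-693363) = -1/693363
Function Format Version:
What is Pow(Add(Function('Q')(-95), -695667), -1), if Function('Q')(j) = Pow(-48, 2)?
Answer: Rational(-1, 693363) ≈ -1.4422e-6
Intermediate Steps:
Function('Q')(j) = 2304
Pow(Add(Function('Q')(-95), -695667), -1) = Pow(Add(2304, -695667), -1) = Pow(-693363, -1) = Rational(-1, 693363)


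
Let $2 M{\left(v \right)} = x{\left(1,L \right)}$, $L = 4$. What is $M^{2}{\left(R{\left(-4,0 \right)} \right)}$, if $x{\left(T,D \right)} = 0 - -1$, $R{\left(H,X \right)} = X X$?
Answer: $\frac{1}{4} \approx 0.25$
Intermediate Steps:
$R{\left(H,X \right)} = X^{2}$
$x{\left(T,D \right)} = 1$ ($x{\left(T,D \right)} = 0 + 1 = 1$)
$M{\left(v \right)} = \frac{1}{2}$ ($M{\left(v \right)} = \frac{1}{2} \cdot 1 = \frac{1}{2}$)
$M^{2}{\left(R{\left(-4,0 \right)} \right)} = \left(\frac{1}{2}\right)^{2} = \frac{1}{4}$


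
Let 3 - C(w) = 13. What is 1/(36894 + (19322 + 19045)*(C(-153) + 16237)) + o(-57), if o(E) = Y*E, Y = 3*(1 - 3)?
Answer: 212935425427/622618203 ≈ 342.00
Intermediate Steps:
C(w) = -10 (C(w) = 3 - 1*13 = 3 - 13 = -10)
Y = -6 (Y = 3*(-2) = -6)
o(E) = -6*E
1/(36894 + (19322 + 19045)*(C(-153) + 16237)) + o(-57) = 1/(36894 + (19322 + 19045)*(-10 + 16237)) - 6*(-57) = 1/(36894 + 38367*16227) + 342 = 1/(36894 + 622581309) + 342 = 1/622618203 + 342 = 212935425427/622618203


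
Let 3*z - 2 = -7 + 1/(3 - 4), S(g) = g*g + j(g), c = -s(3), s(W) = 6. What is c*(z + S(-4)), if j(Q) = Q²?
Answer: -180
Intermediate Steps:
c = -6 (c = -1*6 = -6)
S(g) = 2*g² (S(g) = g*g + g² = g² + g² = 2*g²)
z = -2 (z = ⅔ + (-7 + 1/(3 - 4))/3 = ⅔ + (-7 + 1/(-1))/3 = ⅔ + (-7 - 1)/3 = ⅔ + (⅓)*(-8) = ⅔ - 8/3 = -2)
c*(z + S(-4)) = -6*(-2 + 2*(-4)²) = -6*(-2 + 2*16) = -6*(-2 + 32) = -6*30 = -180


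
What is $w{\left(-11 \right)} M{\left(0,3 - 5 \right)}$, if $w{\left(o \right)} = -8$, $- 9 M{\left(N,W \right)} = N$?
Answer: $0$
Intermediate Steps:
$M{\left(N,W \right)} = - \frac{N}{9}$
$w{\left(-11 \right)} M{\left(0,3 - 5 \right)} = - 8 \left(\left(- \frac{1}{9}\right) 0\right) = \left(-8\right) 0 = 0$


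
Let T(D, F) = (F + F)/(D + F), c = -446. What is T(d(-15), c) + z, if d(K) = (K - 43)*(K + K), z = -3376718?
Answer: -2184736992/647 ≈ -3.3767e+6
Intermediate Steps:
d(K) = 2*K*(-43 + K) (d(K) = (-43 + K)*(2*K) = 2*K*(-43 + K))
T(D, F) = 2*F/(D + F) (T(D, F) = (2*F)/(D + F) = 2*F/(D + F))
T(d(-15), c) + z = 2*(-446)/(2*(-15)*(-43 - 15) - 446) - 3376718 = 2*(-446)/(2*(-15)*(-58) - 446) - 3376718 = 2*(-446)/(1740 - 446) - 3376718 = 2*(-446)/1294 - 3376718 = 2*(-446)*(1/1294) - 3376718 = -446/647 - 3376718 = -2184736992/647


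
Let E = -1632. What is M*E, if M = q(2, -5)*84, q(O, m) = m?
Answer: 685440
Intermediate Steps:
M = -420 (M = -5*84 = -420)
M*E = -420*(-1632) = 685440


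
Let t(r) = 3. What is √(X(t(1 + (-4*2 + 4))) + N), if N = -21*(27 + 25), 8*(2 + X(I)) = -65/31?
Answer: 69*I*√3534/124 ≈ 33.08*I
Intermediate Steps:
X(I) = -561/248 (X(I) = -2 + (-65/31)/8 = -2 + (-65*1/31)/8 = -2 + (⅛)*(-65/31) = -2 - 65/248 = -561/248)
N = -1092 (N = -21*52 = -1092)
√(X(t(1 + (-4*2 + 4))) + N) = √(-561/248 - 1092) = √(-271377/248) = 69*I*√3534/124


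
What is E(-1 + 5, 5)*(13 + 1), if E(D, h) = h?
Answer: 70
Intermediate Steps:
E(-1 + 5, 5)*(13 + 1) = 5*(13 + 1) = 5*14 = 70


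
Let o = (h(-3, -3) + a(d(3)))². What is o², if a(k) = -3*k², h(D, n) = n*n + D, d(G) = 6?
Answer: 108243216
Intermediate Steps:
h(D, n) = D + n² (h(D, n) = n² + D = D + n²)
o = 10404 (o = ((-3 + (-3)²) - 3*6²)² = ((-3 + 9) - 3*36)² = (6 - 108)² = (-102)² = 10404)
o² = 10404² = 108243216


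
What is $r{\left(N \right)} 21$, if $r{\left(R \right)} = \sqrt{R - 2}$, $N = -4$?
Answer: $21 i \sqrt{6} \approx 51.439 i$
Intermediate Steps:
$r{\left(R \right)} = \sqrt{-2 + R}$
$r{\left(N \right)} 21 = \sqrt{-2 - 4} \cdot 21 = \sqrt{-6} \cdot 21 = i \sqrt{6} \cdot 21 = 21 i \sqrt{6}$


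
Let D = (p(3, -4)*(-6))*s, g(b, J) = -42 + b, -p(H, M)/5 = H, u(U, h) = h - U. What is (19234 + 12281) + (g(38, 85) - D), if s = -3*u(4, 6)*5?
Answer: 34211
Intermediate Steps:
p(H, M) = -5*H
s = -30 (s = -3*(6 - 1*4)*5 = -3*(6 - 4)*5 = -3*2*5 = -6*5 = -30)
D = -2700 (D = (-5*3*(-6))*(-30) = -15*(-6)*(-30) = 90*(-30) = -2700)
(19234 + 12281) + (g(38, 85) - D) = (19234 + 12281) + ((-42 + 38) - 1*(-2700)) = 31515 + (-4 + 2700) = 31515 + 2696 = 34211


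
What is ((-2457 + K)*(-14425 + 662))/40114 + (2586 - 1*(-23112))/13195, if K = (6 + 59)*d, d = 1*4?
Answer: 400012168217/529304230 ≈ 755.73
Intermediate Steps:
d = 4
K = 260 (K = (6 + 59)*4 = 65*4 = 260)
((-2457 + K)*(-14425 + 662))/40114 + (2586 - 1*(-23112))/13195 = ((-2457 + 260)*(-14425 + 662))/40114 + (2586 - 1*(-23112))/13195 = -2197*(-13763)*(1/40114) + (2586 + 23112)*(1/13195) = 30237311*(1/40114) + 25698*(1/13195) = 30237311/40114 + 25698/13195 = 400012168217/529304230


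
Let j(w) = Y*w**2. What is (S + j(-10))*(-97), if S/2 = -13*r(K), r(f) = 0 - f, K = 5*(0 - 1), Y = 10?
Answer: -84390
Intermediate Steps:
K = -5 (K = 5*(-1) = -5)
r(f) = -f
S = -130 (S = 2*(-(-13)*(-5)) = 2*(-13*5) = 2*(-65) = -130)
j(w) = 10*w**2
(S + j(-10))*(-97) = (-130 + 10*(-10)**2)*(-97) = (-130 + 10*100)*(-97) = (-130 + 1000)*(-97) = 870*(-97) = -84390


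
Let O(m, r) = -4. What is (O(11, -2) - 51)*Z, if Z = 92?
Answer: -5060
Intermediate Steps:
(O(11, -2) - 51)*Z = (-4 - 51)*92 = -55*92 = -5060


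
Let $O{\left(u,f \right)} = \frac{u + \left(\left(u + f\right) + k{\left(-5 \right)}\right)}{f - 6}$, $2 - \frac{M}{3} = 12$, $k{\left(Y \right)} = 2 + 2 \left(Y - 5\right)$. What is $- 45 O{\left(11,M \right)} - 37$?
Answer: $- \frac{139}{2} \approx -69.5$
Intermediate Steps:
$k{\left(Y \right)} = -8 + 2 Y$ ($k{\left(Y \right)} = 2 + 2 \left(-5 + Y\right) = 2 + \left(-10 + 2 Y\right) = -8 + 2 Y$)
$M = -30$ ($M = 6 - 36 = -30$)
$O{\left(u,f \right)} = \frac{-18 + f + 2 u}{-6 + f}$ ($O{\left(u,f \right)} = \frac{u + \left(\left(u + f\right) + \left(-8 + 2 \left(-5\right)\right)\right)}{f - 6} = \frac{u - \left(18 - f - u\right)}{-6 + f} = \frac{u + \left(-18 + f + u\right)}{-6 + f} = \frac{-18 + f + 2 u}{-6 + f}$)
$- 45 O{\left(11,M \right)} - 37 = - 45 \frac{-18 - 30 + 2 \cdot 11}{-6 - 30} - 37 = - 45 \frac{-18 - 30 + 22}{-36} - 37 = - 45 \left(\left(- \frac{1}{36}\right) \left(-26\right)\right) - 37 = \left(-45\right) \frac{13}{18} - 37 = - \frac{65}{2} - 37 = - \frac{139}{2}$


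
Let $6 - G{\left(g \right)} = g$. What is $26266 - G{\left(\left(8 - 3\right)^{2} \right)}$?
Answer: $26285$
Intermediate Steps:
$G{\left(g \right)} = 6 - g$
$26266 - G{\left(\left(8 - 3\right)^{2} \right)} = 26266 - \left(6 - \left(8 - 3\right)^{2}\right) = 26266 - \left(6 - 5^{2}\right) = 26266 - \left(6 - 25\right) = 26266 - -19 = 26266 + 19 = 26285$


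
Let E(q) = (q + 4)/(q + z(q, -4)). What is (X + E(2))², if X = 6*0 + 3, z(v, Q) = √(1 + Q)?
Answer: 9*(-13*I + 8*√3)/(-I + 4*√3) ≈ 20.02 - 13.998*I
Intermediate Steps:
X = 3 (X = 0 + 3 = 3)
E(q) = (4 + q)/(q + I*√3) (E(q) = (q + 4)/(q + √(1 - 4)) = (4 + q)/(q + √(-3)) = (4 + q)/(q + I*√3))
(X + E(2))² = (3 + (4 + 2)/(2 + I*√3))² = (3 + 6/(2 + I*√3))²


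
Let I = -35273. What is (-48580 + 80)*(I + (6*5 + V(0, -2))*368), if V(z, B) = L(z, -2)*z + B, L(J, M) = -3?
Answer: 1210996500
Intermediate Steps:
V(z, B) = B - 3*z (V(z, B) = -3*z + B = B - 3*z)
(-48580 + 80)*(I + (6*5 + V(0, -2))*368) = (-48580 + 80)*(-35273 + (6*5 + (-2 - 3*0))*368) = -48500*(-35273 + (30 + (-2 + 0))*368) = -48500*(-35273 + (30 - 2)*368) = -48500*(-35273 + 28*368) = -48500*(-35273 + 10304) = -48500*(-24969) = 1210996500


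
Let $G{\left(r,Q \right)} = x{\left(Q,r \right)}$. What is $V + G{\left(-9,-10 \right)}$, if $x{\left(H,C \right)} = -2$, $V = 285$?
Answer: $283$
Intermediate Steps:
$G{\left(r,Q \right)} = -2$
$V + G{\left(-9,-10 \right)} = 285 - 2 = 283$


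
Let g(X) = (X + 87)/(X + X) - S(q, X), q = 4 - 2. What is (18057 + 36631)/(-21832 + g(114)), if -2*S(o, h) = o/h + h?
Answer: -12468864/4964497 ≈ -2.5116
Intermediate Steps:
q = 2
S(o, h) = -h/2 - o/(2*h) (S(o, h) = -(o/h + h)/2 = -(h + o/h)/2 = -h/2 - o/(2*h))
g(X) = (87 + X)/(2*X) - (-2 - X²)/(2*X) (g(X) = (X + 87)/(X + X) - (-1*2 - X²)/(2*X) = (87 + X)/((2*X)) - (-2 - X²)/(2*X) = (87 + X)*(1/(2*X)) - (-2 - X²)/(2*X) = (87 + X)/(2*X) - (-2 - X²)/(2*X))
(18057 + 36631)/(-21832 + g(114)) = (18057 + 36631)/(-21832 + (½)*(89 + 114 + 114²)/114) = 54688/(-21832 + (½)*(1/114)*(89 + 114 + 12996)) = 54688/(-21832 + (½)*(1/114)*13199) = 54688/(-21832 + 13199/228) = 54688/(-4964497/228) = 54688*(-228/4964497) = -12468864/4964497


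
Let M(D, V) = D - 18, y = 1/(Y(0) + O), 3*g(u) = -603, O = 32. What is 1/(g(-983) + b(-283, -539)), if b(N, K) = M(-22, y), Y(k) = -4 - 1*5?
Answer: -1/241 ≈ -0.0041494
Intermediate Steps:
g(u) = -201 (g(u) = (1/3)*(-603) = -201)
Y(k) = -9 (Y(k) = -4 - 5 = -9)
y = 1/23 (y = 1/(-9 + 32) = 1/23 ≈ 0.043478)
M(D, V) = -18 + D
b(N, K) = -40 (b(N, K) = -18 - 22 = -40)
1/(g(-983) + b(-283, -539)) = 1/(-201 - 40) = 1/(-241) = -1/241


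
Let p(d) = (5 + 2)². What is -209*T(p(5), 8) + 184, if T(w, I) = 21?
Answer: -4205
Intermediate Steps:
p(d) = 49 (p(d) = 7² = 49)
-209*T(p(5), 8) + 184 = -209*21 + 184 = -4389 + 184 = -4205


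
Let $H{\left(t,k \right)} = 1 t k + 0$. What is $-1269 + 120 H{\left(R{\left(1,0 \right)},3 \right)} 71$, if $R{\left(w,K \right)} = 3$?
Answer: $75411$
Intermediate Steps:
$H{\left(t,k \right)} = k t$ ($H{\left(t,k \right)} = t k + 0 = k t + 0 = k t$)
$-1269 + 120 H{\left(R{\left(1,0 \right)},3 \right)} 71 = -1269 + 120 \cdot 3 \cdot 3 \cdot 71 = -1269 + 120 \cdot 9 \cdot 71 = -1269 + 120 \cdot 639 = -1269 + 76680 = 75411$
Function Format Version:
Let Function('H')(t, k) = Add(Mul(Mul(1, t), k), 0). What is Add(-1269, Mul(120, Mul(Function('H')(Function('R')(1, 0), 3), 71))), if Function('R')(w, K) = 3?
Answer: 75411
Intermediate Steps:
Function('H')(t, k) = Mul(k, t) (Function('H')(t, k) = Add(Mul(t, k), 0) = Add(Mul(k, t), 0) = Mul(k, t))
Add(-1269, Mul(120, Mul(Function('H')(Function('R')(1, 0), 3), 71))) = Add(-1269, Mul(120, Mul(Mul(3, 3), 71))) = Add(-1269, Mul(120, Mul(9, 71))) = Add(-1269, Mul(120, 639)) = Add(-1269, 76680) = 75411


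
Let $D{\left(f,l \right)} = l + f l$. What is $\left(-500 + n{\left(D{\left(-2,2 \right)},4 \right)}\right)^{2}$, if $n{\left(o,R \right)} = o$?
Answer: $252004$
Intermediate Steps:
$\left(-500 + n{\left(D{\left(-2,2 \right)},4 \right)}\right)^{2} = \left(-500 + 2 \left(1 - 2\right)\right)^{2} = \left(-500 + 2 \left(-1\right)\right)^{2} = \left(-500 - 2\right)^{2} = \left(-502\right)^{2} = 252004$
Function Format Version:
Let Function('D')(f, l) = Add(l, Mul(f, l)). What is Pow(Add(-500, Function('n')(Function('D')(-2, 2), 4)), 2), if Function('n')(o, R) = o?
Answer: 252004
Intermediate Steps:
Pow(Add(-500, Function('n')(Function('D')(-2, 2), 4)), 2) = Pow(Add(-500, Mul(2, Add(1, -2))), 2) = Pow(Add(-500, Mul(2, -1)), 2) = Pow(Add(-500, -2), 2) = Pow(-502, 2) = 252004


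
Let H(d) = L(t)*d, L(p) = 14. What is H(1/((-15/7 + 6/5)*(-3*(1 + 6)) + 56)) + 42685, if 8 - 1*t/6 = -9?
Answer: 16177685/379 ≈ 42685.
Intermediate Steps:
t = 102 (t = 48 - 6*(-9) = 48 + 54 = 102)
H(d) = 14*d
H(1/((-15/7 + 6/5)*(-3*(1 + 6)) + 56)) + 42685 = 14/((-15/7 + 6/5)*(-3*(1 + 6)) + 56) + 42685 = 14/((-15*⅐ + 6*(⅕))*(-3*7) + 56) + 42685 = 14/((-15/7 + 6/5)*(-21) + 56) + 42685 = 14/(-33/35*(-21) + 56) + 42685 = 14/(99/5 + 56) + 42685 = 14/(379/5) + 42685 = 14*(5/379) + 42685 = 70/379 + 42685 = 16177685/379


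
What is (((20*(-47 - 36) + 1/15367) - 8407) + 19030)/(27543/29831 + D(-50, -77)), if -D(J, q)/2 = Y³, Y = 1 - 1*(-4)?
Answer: -4108755542682/114179990969 ≈ -35.985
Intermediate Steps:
Y = 5 (Y = 1 + 4 = 5)
D(J, q) = -250 (D(J, q) = -2*5³ = -2*125 = -250)
(((20*(-47 - 36) + 1/15367) - 8407) + 19030)/(27543/29831 + D(-50, -77)) = (((20*(-47 - 36) + 1/15367) - 8407) + 19030)/(27543/29831 - 250) = (((20*(-83) + 1/15367) - 8407) + 19030)/(27543*(1/29831) - 250) = (((-1660 + 1/15367) - 8407) + 19030)/(27543/29831 - 250) = ((-25509219/15367 - 8407) + 19030)/(-7430207/29831) = (-154699588/15367 + 19030)*(-29831/7430207) = (137734422/15367)*(-29831/7430207) = -4108755542682/114179990969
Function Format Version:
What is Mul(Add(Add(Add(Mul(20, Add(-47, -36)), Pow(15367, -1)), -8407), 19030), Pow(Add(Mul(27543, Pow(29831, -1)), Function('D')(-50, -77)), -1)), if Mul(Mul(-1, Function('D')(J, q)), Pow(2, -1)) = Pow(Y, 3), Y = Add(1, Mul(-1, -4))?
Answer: Rational(-4108755542682, 114179990969) ≈ -35.985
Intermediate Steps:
Y = 5 (Y = Add(1, 4) = 5)
Function('D')(J, q) = -250 (Function('D')(J, q) = Mul(-2, Pow(5, 3)) = Mul(-2, 125) = -250)
Mul(Add(Add(Add(Mul(20, Add(-47, -36)), Pow(15367, -1)), -8407), 19030), Pow(Add(Mul(27543, Pow(29831, -1)), Function('D')(-50, -77)), -1)) = Mul(Add(Add(Add(Mul(20, Add(-47, -36)), Pow(15367, -1)), -8407), 19030), Pow(Add(Mul(27543, Pow(29831, -1)), -250), -1)) = Mul(Add(Add(Add(Mul(20, -83), Rational(1, 15367)), -8407), 19030), Pow(Add(Mul(27543, Rational(1, 29831)), -250), -1)) = Mul(Add(Add(Add(-1660, Rational(1, 15367)), -8407), 19030), Pow(Add(Rational(27543, 29831), -250), -1)) = Mul(Add(Add(Rational(-25509219, 15367), -8407), 19030), Pow(Rational(-7430207, 29831), -1)) = Mul(Add(Rational(-154699588, 15367), 19030), Rational(-29831, 7430207)) = Mul(Rational(137734422, 15367), Rational(-29831, 7430207)) = Rational(-4108755542682, 114179990969)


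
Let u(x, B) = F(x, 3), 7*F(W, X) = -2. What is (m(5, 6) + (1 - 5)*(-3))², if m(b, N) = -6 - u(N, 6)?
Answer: 1936/49 ≈ 39.510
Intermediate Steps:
F(W, X) = -2/7 (F(W, X) = (⅐)*(-2) = -2/7)
u(x, B) = -2/7
m(b, N) = -40/7 (m(b, N) = -6 - 1*(-2/7) = -6 + 2/7 = -40/7)
(m(5, 6) + (1 - 5)*(-3))² = (-40/7 + (1 - 5)*(-3))² = (-40/7 - 4*(-3))² = (-40/7 + 12)² = (44/7)² = 1936/49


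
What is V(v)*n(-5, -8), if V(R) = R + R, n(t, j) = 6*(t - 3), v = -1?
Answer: 96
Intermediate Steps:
n(t, j) = -18 + 6*t (n(t, j) = 6*(-3 + t) = -18 + 6*t)
V(R) = 2*R
V(v)*n(-5, -8) = (2*(-1))*(-18 + 6*(-5)) = -2*(-18 - 30) = -2*(-48) = 96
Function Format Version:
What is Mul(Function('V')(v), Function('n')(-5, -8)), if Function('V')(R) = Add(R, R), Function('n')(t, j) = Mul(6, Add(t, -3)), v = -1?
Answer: 96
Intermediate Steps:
Function('n')(t, j) = Add(-18, Mul(6, t)) (Function('n')(t, j) = Mul(6, Add(-3, t)) = Add(-18, Mul(6, t)))
Function('V')(R) = Mul(2, R)
Mul(Function('V')(v), Function('n')(-5, -8)) = Mul(Mul(2, -1), Add(-18, Mul(6, -5))) = Mul(-2, Add(-18, -30)) = Mul(-2, -48) = 96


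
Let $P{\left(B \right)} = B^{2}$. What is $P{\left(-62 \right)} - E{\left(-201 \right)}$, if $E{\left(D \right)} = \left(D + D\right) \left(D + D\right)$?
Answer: $-157760$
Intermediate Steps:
$E{\left(D \right)} = 4 D^{2}$ ($E{\left(D \right)} = 2 D 2 D = 4 D^{2}$)
$P{\left(-62 \right)} - E{\left(-201 \right)} = \left(-62\right)^{2} - 4 \left(-201\right)^{2} = 3844 - 4 \cdot 40401 = 3844 - 161604 = -157760$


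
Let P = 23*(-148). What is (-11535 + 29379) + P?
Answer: 14440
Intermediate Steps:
P = -3404
(-11535 + 29379) + P = (-11535 + 29379) - 3404 = 17844 - 3404 = 14440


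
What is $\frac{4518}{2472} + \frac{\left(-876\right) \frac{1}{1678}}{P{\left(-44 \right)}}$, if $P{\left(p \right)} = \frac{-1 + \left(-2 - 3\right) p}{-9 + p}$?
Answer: $\frac{675439}{345668} \approx 1.954$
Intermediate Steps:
$P{\left(p \right)} = \frac{-1 - 5 p}{-9 + p}$
$\frac{4518}{2472} + \frac{\left(-876\right) \frac{1}{1678}}{P{\left(-44 \right)}} = \frac{4518}{2472} + \frac{\left(-876\right) \frac{1}{1678}}{\frac{1}{-9 - 44} \left(-1 - -220\right)} = 4518 \cdot \frac{1}{2472} + \frac{\left(-876\right) \frac{1}{1678}}{\frac{1}{-53} \left(-1 + 220\right)} = \frac{753}{412} - \frac{438}{839 \left(\left(- \frac{1}{53}\right) 219\right)} = \frac{753}{412} - \frac{438}{839 \left(- \frac{219}{53}\right)} = \frac{753}{412} - - \frac{106}{839} = \frac{753}{412} + \frac{106}{839} = \frac{675439}{345668}$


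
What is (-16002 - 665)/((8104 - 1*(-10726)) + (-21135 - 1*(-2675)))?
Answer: -16667/370 ≈ -45.046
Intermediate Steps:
(-16002 - 665)/((8104 - 1*(-10726)) + (-21135 - 1*(-2675))) = -16667/((8104 + 10726) + (-21135 + 2675)) = -16667/(18830 - 18460) = -16667/370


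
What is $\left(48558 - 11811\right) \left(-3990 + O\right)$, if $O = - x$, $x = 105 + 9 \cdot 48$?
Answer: $-166353669$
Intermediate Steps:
$x = 537$ ($x = 105 + 432 = 537$)
$O = -537$ ($O = \left(-1\right) 537 = -537$)
$\left(48558 - 11811\right) \left(-3990 + O\right) = \left(48558 - 11811\right) \left(-3990 - 537\right) = 36747 \left(-4527\right) = -166353669$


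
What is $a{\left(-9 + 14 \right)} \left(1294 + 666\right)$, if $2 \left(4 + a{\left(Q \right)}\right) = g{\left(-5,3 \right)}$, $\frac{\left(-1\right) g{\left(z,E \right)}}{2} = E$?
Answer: $-13720$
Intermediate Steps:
$g{\left(z,E \right)} = - 2 E$
$a{\left(Q \right)} = -7$ ($a{\left(Q \right)} = -4 + \frac{\left(-2\right) 3}{2} = -4 + \frac{1}{2} \left(-6\right) = -4 - 3 = -7$)
$a{\left(-9 + 14 \right)} \left(1294 + 666\right) = - 7 \left(1294 + 666\right) = \left(-7\right) 1960 = -13720$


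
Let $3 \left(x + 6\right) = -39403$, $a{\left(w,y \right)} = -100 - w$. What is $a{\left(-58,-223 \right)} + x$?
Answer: $- \frac{39547}{3} \approx -13182.0$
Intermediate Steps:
$x = - \frac{39421}{3}$ ($x = -6 + \frac{1}{3} \left(-39403\right) = -6 - \frac{39403}{3} = - \frac{39421}{3} \approx -13140.0$)
$a{\left(-58,-223 \right)} + x = \left(-100 - -58\right) - \frac{39421}{3} = \left(-100 + 58\right) - \frac{39421}{3} = -42 - \frac{39421}{3} = - \frac{39547}{3}$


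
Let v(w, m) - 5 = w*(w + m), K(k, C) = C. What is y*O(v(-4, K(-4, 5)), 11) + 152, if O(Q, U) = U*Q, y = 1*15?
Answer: 317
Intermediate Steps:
v(w, m) = 5 + w*(m + w) (v(w, m) = 5 + w*(w + m) = 5 + w*(m + w))
y = 15
O(Q, U) = Q*U
y*O(v(-4, K(-4, 5)), 11) + 152 = 15*((5 + (-4)**2 + 5*(-4))*11) + 152 = 15*((5 + 16 - 20)*11) + 152 = 15*(1*11) + 152 = 15*11 + 152 = 165 + 152 = 317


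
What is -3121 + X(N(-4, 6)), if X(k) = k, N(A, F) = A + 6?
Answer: -3119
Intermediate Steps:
N(A, F) = 6 + A
-3121 + X(N(-4, 6)) = -3121 + (6 - 4) = -3121 + 2 = -3119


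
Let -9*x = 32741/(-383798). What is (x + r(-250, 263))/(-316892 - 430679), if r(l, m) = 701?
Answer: -2421414323/2582246291922 ≈ -0.00093772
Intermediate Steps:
x = 32741/3454182 (x = -32741/(9*(-383798)) = -32741*(-1)/(9*383798) = -⅑*(-32741/383798) = 32741/3454182 ≈ 0.0094787)
(x + r(-250, 263))/(-316892 - 430679) = (32741/3454182 + 701)/(-316892 - 430679) = (2421414323/3454182)/(-747571) = (2421414323/3454182)*(-1/747571) = -2421414323/2582246291922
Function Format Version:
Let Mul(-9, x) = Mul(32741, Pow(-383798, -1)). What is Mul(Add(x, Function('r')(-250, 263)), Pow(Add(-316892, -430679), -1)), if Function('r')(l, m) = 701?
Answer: Rational(-2421414323, 2582246291922) ≈ -0.00093772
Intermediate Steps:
x = Rational(32741, 3454182) (x = Mul(Rational(-1, 9), Mul(32741, Pow(-383798, -1))) = Mul(Rational(-1, 9), Mul(32741, Rational(-1, 383798))) = Mul(Rational(-1, 9), Rational(-32741, 383798)) = Rational(32741, 3454182) ≈ 0.0094787)
Mul(Add(x, Function('r')(-250, 263)), Pow(Add(-316892, -430679), -1)) = Mul(Add(Rational(32741, 3454182), 701), Pow(Add(-316892, -430679), -1)) = Mul(Rational(2421414323, 3454182), Pow(-747571, -1)) = Mul(Rational(2421414323, 3454182), Rational(-1, 747571)) = Rational(-2421414323, 2582246291922)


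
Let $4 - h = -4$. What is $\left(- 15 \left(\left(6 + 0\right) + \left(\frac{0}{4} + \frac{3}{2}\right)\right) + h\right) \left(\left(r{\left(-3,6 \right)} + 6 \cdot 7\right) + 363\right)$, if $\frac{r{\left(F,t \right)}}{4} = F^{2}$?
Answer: $- \frac{92169}{2} \approx -46085.0$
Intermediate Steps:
$h = 8$ ($h = 4 - -4 = 4 + 4 = 8$)
$r{\left(F,t \right)} = 4 F^{2}$
$\left(- 15 \left(\left(6 + 0\right) + \left(\frac{0}{4} + \frac{3}{2}\right)\right) + h\right) \left(\left(r{\left(-3,6 \right)} + 6 \cdot 7\right) + 363\right) = \left(- 15 \left(\left(6 + 0\right) + \left(\frac{0}{4} + \frac{3}{2}\right)\right) + 8\right) \left(\left(4 \left(-3\right)^{2} + 6 \cdot 7\right) + 363\right) = \left(- 15 \left(6 + \left(0 \cdot \frac{1}{4} + 3 \cdot \frac{1}{2}\right)\right) + 8\right) \left(\left(4 \cdot 9 + 42\right) + 363\right) = \left(- 15 \left(6 + \left(0 + \frac{3}{2}\right)\right) + 8\right) \left(\left(36 + 42\right) + 363\right) = \left(- 15 \left(6 + \frac{3}{2}\right) + 8\right) \left(78 + 363\right) = \left(\left(-15\right) \frac{15}{2} + 8\right) 441 = \left(- \frac{225}{2} + 8\right) 441 = \left(- \frac{209}{2}\right) 441 = - \frac{92169}{2}$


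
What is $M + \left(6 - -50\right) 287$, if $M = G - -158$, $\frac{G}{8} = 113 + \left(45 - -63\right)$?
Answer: $17998$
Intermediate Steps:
$G = 1768$ ($G = 8 \left(113 + \left(45 - -63\right)\right) = 8 \left(113 + \left(45 + 63\right)\right) = 8 \left(113 + 108\right) = 8 \cdot 221 = 1768$)
$M = 1926$ ($M = 1768 - -158 = 1768 + 158 = 1926$)
$M + \left(6 - -50\right) 287 = 1926 + \left(6 - -50\right) 287 = 1926 + \left(6 + 50\right) 287 = 1926 + 56 \cdot 287 = 1926 + 16072 = 17998$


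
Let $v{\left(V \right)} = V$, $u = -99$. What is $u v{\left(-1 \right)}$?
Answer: $99$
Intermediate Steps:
$u v{\left(-1 \right)} = \left(-99\right) \left(-1\right) = 99$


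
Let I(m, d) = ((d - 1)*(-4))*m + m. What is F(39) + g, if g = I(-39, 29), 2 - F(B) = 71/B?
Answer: 168838/39 ≈ 4329.2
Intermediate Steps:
F(B) = 2 - 71/B
I(m, d) = m + m*(4 - 4*d) (I(m, d) = ((-1 + d)*(-4))*m + m = (4 - 4*d)*m + m = m*(4 - 4*d) + m = m + m*(4 - 4*d))
g = 4329 (g = -39*(5 - 4*29) = -39*(5 - 116) = -39*(-111) = 4329)
F(39) + g = (2 - 71/39) + 4329 = 7/39 + 4329 = 168838/39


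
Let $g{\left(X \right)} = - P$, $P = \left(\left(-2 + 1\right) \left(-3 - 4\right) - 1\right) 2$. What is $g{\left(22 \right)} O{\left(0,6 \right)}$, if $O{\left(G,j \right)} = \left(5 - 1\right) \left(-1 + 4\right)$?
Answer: $-144$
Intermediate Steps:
$P = 12$ ($P = \left(\left(-1\right) \left(-7\right) - 1\right) 2 = \left(7 - 1\right) 2 = 6 \cdot 2 = 12$)
$g{\left(X \right)} = -12$ ($g{\left(X \right)} = \left(-1\right) 12 = -12$)
$O{\left(G,j \right)} = 12$ ($O{\left(G,j \right)} = 4 \cdot 3 = 12$)
$g{\left(22 \right)} O{\left(0,6 \right)} = \left(-12\right) 12 = -144$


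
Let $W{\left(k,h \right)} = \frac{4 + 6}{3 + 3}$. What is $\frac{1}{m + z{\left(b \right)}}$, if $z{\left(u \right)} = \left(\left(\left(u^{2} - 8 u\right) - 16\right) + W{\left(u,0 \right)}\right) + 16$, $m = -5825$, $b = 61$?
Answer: $- \frac{3}{7771} \approx -0.00038605$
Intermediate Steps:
$W{\left(k,h \right)} = \frac{5}{3}$ ($W{\left(k,h \right)} = \frac{10}{6} = 10 \cdot \frac{1}{6} = \frac{5}{3}$)
$z{\left(u \right)} = \frac{5}{3} + u^{2} - 8 u$ ($z{\left(u \right)} = \left(\left(\left(u^{2} - 8 u\right) - 16\right) + \frac{5}{3}\right) + 16 = \left(\left(-16 + u^{2} - 8 u\right) + \frac{5}{3}\right) + 16 = \left(- \frac{43}{3} + u^{2} - 8 u\right) + 16 = \frac{5}{3} + u^{2} - 8 u$)
$\frac{1}{m + z{\left(b \right)}} = \frac{1}{-5825 + \left(\frac{5}{3} + 61^{2} - 488\right)} = \frac{1}{-5825 + \left(\frac{5}{3} + 3721 - 488\right)} = \frac{1}{-5825 + \frac{9704}{3}} = \frac{1}{- \frac{7771}{3}} = - \frac{3}{7771}$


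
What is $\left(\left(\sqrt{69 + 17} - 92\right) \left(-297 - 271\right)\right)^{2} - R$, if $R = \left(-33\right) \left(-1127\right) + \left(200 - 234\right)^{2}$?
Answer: $2758396853 - 59362816 \sqrt{86} \approx 2.2079 \cdot 10^{9}$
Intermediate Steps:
$R = 38347$ ($R = 37191 + \left(-34\right)^{2} = 37191 + 1156 = 38347$)
$\left(\left(\sqrt{69 + 17} - 92\right) \left(-297 - 271\right)\right)^{2} - R = \left(\left(\sqrt{69 + 17} - 92\right) \left(-297 - 271\right)\right)^{2} - 38347 = \left(\left(\sqrt{86} - 92\right) \left(-568\right)\right)^{2} - 38347 = \left(\left(-92 + \sqrt{86}\right) \left(-568\right)\right)^{2} - 38347 = \left(52256 - 568 \sqrt{86}\right)^{2} - 38347 = -38347 + \left(52256 - 568 \sqrt{86}\right)^{2}$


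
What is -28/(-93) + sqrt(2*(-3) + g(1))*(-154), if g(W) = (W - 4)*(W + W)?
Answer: 28/93 - 308*I*sqrt(3) ≈ 0.30108 - 533.47*I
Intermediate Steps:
g(W) = 2*W*(-4 + W) (g(W) = (-4 + W)*(2*W) = 2*W*(-4 + W))
-28/(-93) + sqrt(2*(-3) + g(1))*(-154) = -28/(-93) + sqrt(2*(-3) + 2*1*(-4 + 1))*(-154) = -28*(-1/93) + sqrt(-6 + 2*1*(-3))*(-154) = 28/93 + sqrt(-6 - 6)*(-154) = 28/93 + sqrt(-12)*(-154) = 28/93 + (2*I*sqrt(3))*(-154) = 28/93 - 308*I*sqrt(3)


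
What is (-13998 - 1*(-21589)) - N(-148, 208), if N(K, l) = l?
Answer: 7383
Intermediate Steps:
(-13998 - 1*(-21589)) - N(-148, 208) = (-13998 - 1*(-21589)) - 1*208 = (-13998 + 21589) - 208 = 7591 - 208 = 7383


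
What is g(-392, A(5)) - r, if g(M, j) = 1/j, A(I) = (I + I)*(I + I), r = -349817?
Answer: 34981701/100 ≈ 3.4982e+5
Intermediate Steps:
A(I) = 4*I² (A(I) = (2*I)*(2*I) = 4*I²)
g(-392, A(5)) - r = 1/(4*5²) - 1*(-349817) = 1/(4*25) + 349817 = 1/100 + 349817 = 34981701/100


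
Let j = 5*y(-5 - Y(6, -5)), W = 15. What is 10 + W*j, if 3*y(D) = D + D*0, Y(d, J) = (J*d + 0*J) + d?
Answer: 485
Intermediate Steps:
Y(d, J) = d + J*d (Y(d, J) = (J*d + 0) + d = J*d + d = d + J*d)
y(D) = D/3 (y(D) = (D + D*0)/3 = (D + 0)/3 = D/3)
j = 95/3 (j = 5*((-5 - 6*(1 - 5))/3) = 5*((-5 - 6*(-4))/3) = 5*((-5 - 1*(-24))/3) = 5*((-5 + 24)/3) = 5*((⅓)*19) = 5*(19/3) = 95/3 ≈ 31.667)
10 + W*j = 10 + 15*(95/3) = 10 + 475 = 485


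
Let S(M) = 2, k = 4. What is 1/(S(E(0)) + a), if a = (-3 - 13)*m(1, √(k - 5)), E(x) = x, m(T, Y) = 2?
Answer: -1/30 ≈ -0.033333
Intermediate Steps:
a = -32 (a = (-3 - 13)*2 = -16*2 = -32)
1/(S(E(0)) + a) = 1/(2 - 32) = 1/(-30) = -1/30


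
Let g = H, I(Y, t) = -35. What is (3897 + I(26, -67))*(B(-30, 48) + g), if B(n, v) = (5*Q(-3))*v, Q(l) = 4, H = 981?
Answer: 7496142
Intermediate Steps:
g = 981
B(n, v) = 20*v (B(n, v) = (5*4)*v = 20*v)
(3897 + I(26, -67))*(B(-30, 48) + g) = (3897 - 35)*(20*48 + 981) = 3862*(960 + 981) = 3862*1941 = 7496142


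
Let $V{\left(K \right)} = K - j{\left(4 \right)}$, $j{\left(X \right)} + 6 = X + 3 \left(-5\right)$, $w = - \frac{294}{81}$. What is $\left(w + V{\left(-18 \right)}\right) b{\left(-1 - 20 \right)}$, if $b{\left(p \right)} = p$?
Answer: $\frac{875}{9} \approx 97.222$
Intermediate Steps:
$w = - \frac{98}{27}$ ($w = \left(-294\right) \frac{1}{81} = - \frac{98}{27} \approx -3.6296$)
$j{\left(X \right)} = -21 + X$ ($j{\left(X \right)} = -6 + \left(X + 3 \left(-5\right)\right) = -6 + \left(X - 15\right) = -6 + \left(-15 + X\right) = -21 + X$)
$V{\left(K \right)} = 17 + K$ ($V{\left(K \right)} = K - \left(-21 + 4\right) = K - -17 = K + 17 = 17 + K$)
$\left(w + V{\left(-18 \right)}\right) b{\left(-1 - 20 \right)} = \left(- \frac{98}{27} + \left(17 - 18\right)\right) \left(-1 - 20\right) = \left(- \frac{98}{27} - 1\right) \left(-1 - 20\right) = \left(- \frac{125}{27}\right) \left(-21\right) = \frac{875}{9}$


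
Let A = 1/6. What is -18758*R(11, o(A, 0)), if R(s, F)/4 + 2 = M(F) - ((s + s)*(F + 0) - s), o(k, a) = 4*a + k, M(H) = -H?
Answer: -1162996/3 ≈ -3.8767e+5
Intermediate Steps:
A = ⅙ ≈ 0.16667
o(k, a) = k + 4*a
R(s, F) = -8 - 4*F + 4*s - 8*F*s (R(s, F) = -8 + 4*(-F - ((s + s)*(F + 0) - s)) = -8 + 4*(-F - ((2*s)*F - s)) = -8 + 4*(-F - (2*F*s - s)) = -8 + 4*(-F - (-s + 2*F*s)) = -8 + 4*(-F + (s - 2*F*s)) = -8 + 4*(s - F - 2*F*s) = -8 + (-4*F + 4*s - 8*F*s) = -8 - 4*F + 4*s - 8*F*s)
-18758*R(11, o(A, 0)) = -18758*(-8 - 4*(⅙ + 4*0) + 4*11 - 8*(⅙ + 4*0)*11) = -18758*(-8 - 4*(⅙ + 0) + 44 - 8*(⅙ + 0)*11) = -18758*(-8 - 4*⅙ + 44 - 8*⅙*11) = -18758*(-8 - ⅔ + 44 - 44/3) = -18758*62/3 = -1162996/3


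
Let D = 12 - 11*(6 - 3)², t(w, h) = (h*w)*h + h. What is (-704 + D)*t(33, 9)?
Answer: -2121462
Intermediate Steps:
t(w, h) = h + w*h² (t(w, h) = w*h² + h = h + w*h²)
D = -87 (D = 12 - 11*3² = 12 - 11*9 = 12 - 99 = -87)
(-704 + D)*t(33, 9) = (-704 - 87)*(9*(1 + 9*33)) = -7119*(1 + 297) = -7119*298 = -791*2682 = -2121462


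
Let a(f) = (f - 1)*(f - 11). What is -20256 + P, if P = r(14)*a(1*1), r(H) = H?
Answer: -20256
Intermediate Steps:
a(f) = (-1 + f)*(-11 + f)
P = 0 (P = 14*(11 + (1*1)² - 12) = 14*(11 + 1² - 12*1) = 14*(11 + 1 - 12) = 14*0 = 0)
-20256 + P = -20256 + 0 = -20256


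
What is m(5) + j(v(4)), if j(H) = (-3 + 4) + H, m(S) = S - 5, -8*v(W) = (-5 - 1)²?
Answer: -7/2 ≈ -3.5000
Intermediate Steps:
v(W) = -9/2 (v(W) = -(-5 - 1)²/8 = -⅛*(-6)² = -⅛*36 = -9/2)
m(S) = -5 + S
j(H) = 1 + H
m(5) + j(v(4)) = (-5 + 5) + (1 - 9/2) = 0 - 7/2 = -7/2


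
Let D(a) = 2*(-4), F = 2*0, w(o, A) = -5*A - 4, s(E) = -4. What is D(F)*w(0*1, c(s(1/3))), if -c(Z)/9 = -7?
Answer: 2552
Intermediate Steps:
c(Z) = 63 (c(Z) = -9*(-7) = 63)
w(o, A) = -4 - 5*A
F = 0
D(a) = -8
D(F)*w(0*1, c(s(1/3))) = -8*(-4 - 5*63) = -8*(-4 - 315) = -8*(-319) = 2552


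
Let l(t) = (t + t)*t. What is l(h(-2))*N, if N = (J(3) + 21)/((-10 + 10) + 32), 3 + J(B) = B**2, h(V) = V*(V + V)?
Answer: 108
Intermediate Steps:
h(V) = 2*V**2 (h(V) = V*(2*V) = 2*V**2)
l(t) = 2*t**2 (l(t) = (2*t)*t = 2*t**2)
J(B) = -3 + B**2
N = 27/32 (N = ((-3 + 3**2) + 21)/((-10 + 10) + 32) = ((-3 + 9) + 21)/(0 + 32) = (6 + 21)/32 = 27*(1/32) = 27/32 ≈ 0.84375)
l(h(-2))*N = (2*(2*(-2)**2)**2)*(27/32) = (2*(2*4)**2)*(27/32) = (2*8**2)*(27/32) = (2*64)*(27/32) = 128*(27/32) = 108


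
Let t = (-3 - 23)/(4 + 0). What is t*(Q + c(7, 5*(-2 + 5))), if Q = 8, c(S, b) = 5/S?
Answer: -793/14 ≈ -56.643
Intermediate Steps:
t = -13/2 (t = -26/4 = -26*¼ = -13/2 ≈ -6.5000)
t*(Q + c(7, 5*(-2 + 5))) = -13*(8 + 5/7)/2 = -13/2*61/7 = -793/14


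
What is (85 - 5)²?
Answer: 6400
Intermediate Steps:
(85 - 5)² = 80² = 6400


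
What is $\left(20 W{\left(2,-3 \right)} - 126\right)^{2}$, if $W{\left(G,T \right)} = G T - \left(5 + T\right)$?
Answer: $81796$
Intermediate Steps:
$W{\left(G,T \right)} = -5 - T + G T$
$\left(20 W{\left(2,-3 \right)} - 126\right)^{2} = \left(20 \left(-5 - -3 + 2 \left(-3\right)\right) - 126\right)^{2} = \left(20 \left(-5 + 3 - 6\right) - 126\right)^{2} = \left(20 \left(-8\right) - 126\right)^{2} = \left(-160 - 126\right)^{2} = \left(-286\right)^{2} = 81796$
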